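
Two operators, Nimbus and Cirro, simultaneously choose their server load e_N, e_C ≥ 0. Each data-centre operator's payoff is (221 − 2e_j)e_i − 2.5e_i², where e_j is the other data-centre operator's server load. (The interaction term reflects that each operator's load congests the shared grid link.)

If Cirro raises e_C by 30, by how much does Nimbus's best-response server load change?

-12

Nimbus's payoff is (221 − 2e_C)e_N − 2.5e_N².
∂π/∂e_N = 221 − 2e_C − 5e_N = 0, so e_N = 44.2 − 0.4e_C.
The reaction-function slope is −0.4, so a 30-unit rise in e_C moves e_N by −0.4 × 30 = −12. Nimbus's best response falls — the actions are strategic substitutes.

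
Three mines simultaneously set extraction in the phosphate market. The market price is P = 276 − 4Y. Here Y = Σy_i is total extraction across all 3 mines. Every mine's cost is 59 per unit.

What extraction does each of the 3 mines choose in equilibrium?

13.5625

A representative mine's profit is π_i = y_i(276 − 4Y) − 59y_i, with Y = y_i + Σ_{j≠i} y_j.
First-order condition: 217 − 8y_i − 4Σ_{j≠i} y_j = 0.
In a symmetric equilibrium every mine chooses the same y, so Σ_{j≠i} y_j = 2y. The condition becomes 217 − 16y = 0, giving y = 217/16 = 13.5625.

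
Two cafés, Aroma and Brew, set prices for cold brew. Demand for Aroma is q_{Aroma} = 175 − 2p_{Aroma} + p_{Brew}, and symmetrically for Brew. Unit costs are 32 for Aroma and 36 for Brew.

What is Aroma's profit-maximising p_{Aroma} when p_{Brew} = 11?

62.5

Aroma's profit: π = (p_{Aroma} − 32)(175 − 2p_{Aroma} + p_{Brew}).
∂π/∂p_{Aroma} = 239 − 4p_{Aroma} + p_{Brew} = 0 ⇒ p_{Aroma} = 59.75 + 0.25p_{Brew}.
At p_{Brew} = 11: p_{Aroma} = 59.75 + 0.25·11 = 62.5.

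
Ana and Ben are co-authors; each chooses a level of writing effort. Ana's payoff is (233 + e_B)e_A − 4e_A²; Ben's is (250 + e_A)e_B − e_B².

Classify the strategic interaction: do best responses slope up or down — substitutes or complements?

Expanding Ana's payoff: 233e_A + e_Be_A − 4e_A².
∂π/∂e_A = 233 + e_B − 8e_A = 0, so e_A = 29.125 + 0.125e_B.
The best-response slope de_A/de_B = 0.125 > 0: the reaction function is upward-sloping, so the choices are strategic complements.

strategic complements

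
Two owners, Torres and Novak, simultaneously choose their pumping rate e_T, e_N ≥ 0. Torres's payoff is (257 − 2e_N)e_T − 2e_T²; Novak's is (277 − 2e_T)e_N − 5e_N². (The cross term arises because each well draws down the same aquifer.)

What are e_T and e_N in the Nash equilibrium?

56, 16.5

Expanding Torres's payoff: 257e_T − 2e_Ne_T − 2e_T².
∂π/∂e_T = 257 − 2e_N − 4e_T = 0, so e_T = 64.25 − 0.5e_N.
Likewise for Novak: e_N = 27.7 − 0.2e_T.
Plugging e_N into Torres's best response: e_T = 64.25 − 0.5(27.7 − 0.2e_T) ⇒ 0.9e_T = 50.4, so e_T = 56.
Then e_N = 27.7 − 0.2·56 = 16.5.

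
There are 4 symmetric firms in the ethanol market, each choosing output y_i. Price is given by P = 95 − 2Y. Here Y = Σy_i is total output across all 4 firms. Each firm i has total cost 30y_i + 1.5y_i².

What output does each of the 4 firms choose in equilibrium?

A representative firm's profit is π_i = y_i(95 − 2Y) − 30y_i − 1.5y_i², with Y = y_i + Σ_{j≠i} y_j.
First-order condition: 65 − 7y_i − 2Σ_{j≠i} y_j = 0.
Imposing symmetry (y_j = y for all j) turns Σ_{j≠i} y_j into 3y, so 65 = 13y and y = 5.

5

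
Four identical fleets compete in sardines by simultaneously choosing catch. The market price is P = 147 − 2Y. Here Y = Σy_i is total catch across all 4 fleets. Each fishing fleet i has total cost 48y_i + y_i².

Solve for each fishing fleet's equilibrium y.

8.25

A representative fishing fleet's profit is π_i = y_i(147 − 2Y) − 48y_i − y_i², with Y = y_i + Σ_{j≠i} y_j.
First-order condition: 99 − 6y_i − 2Σ_{j≠i} y_j = 0.
Imposing symmetry (y_j = y for all j) turns Σ_{j≠i} y_j into 3y, so 99 = 12y and y = 8.25.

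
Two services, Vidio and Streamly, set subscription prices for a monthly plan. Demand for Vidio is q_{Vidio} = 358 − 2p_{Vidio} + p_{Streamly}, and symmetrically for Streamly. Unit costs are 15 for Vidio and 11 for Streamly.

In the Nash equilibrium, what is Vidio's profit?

25900.88

Vidio's profit: π = (p_{Vidio} − 15)(358 − 2p_{Vidio} + p_{Streamly}).
∂π/∂p_{Vidio} = 388 − 4p_{Vidio} + p_{Streamly} = 0 ⇒ p_{Vidio} = 97 + 0.25p_{Streamly}.
Similarly p_{Streamly} = 95 + 0.25p_{Vidio}.
Solving the two reaction functions simultaneously: (1 − (0.25)(0.25))p_{Vidio} = 97 + 0.25·95, so 0.9375p_{Vidio} = 120.75 and p_{Vidio} = 128.8.
Then p_{Streamly} = 95 + 0.25·128.8 = 127.2.
q_{Vidio} = 358 − 2·128.8 + 127.2 = 227.6.
Profit = (128.8 − 15)·227.6 = 25900.88.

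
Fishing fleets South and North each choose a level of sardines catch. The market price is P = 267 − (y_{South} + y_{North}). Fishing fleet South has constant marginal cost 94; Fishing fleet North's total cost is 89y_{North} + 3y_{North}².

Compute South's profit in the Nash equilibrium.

Fishing fleet South's profit: π = y_{South}(267 − (y_{South} + y_{North})) − 94y_{South}.
∂π/∂y_{South} = 173 − 2y_{South} − y_{North} = 0, so y_{South} = 86.5 − 0.5y_{North}.
For North: ∂π/∂y_{North} = 178 − 8y_{North} − y_{South} = 0 ⇒ y_{North} = 22.25 − 0.125y_{South}.
Solving the two reaction functions simultaneously: (1 − (−0.5)(−0.125))y_{South} = 86.5 − 0.5·22.25, so 0.9375y_{South} = 75.375 and y_{South} = 80.4.
Then y_{North} = 22.25 − 0.125·80.4 = 12.2.
Price P = 267 − 92.6 = 174.4.
South's profit: (174.4 − 94)·80.4 = 6464.16.

6464.16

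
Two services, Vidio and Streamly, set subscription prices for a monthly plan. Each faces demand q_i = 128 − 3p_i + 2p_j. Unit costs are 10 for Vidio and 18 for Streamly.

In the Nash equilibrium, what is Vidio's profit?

2883

Vidio's profit: π = (p_{Vidio} − 10)(128 − 3p_{Vidio} + 2p_{Streamly}).
∂π/∂p_{Vidio} = 158 − 6p_{Vidio} + 2p_{Streamly} = 0 ⇒ p_{Vidio} = 79/3 + (1/3)p_{Streamly}.
Similarly p_{Streamly} = 91/3 + (1/3)p_{Vidio}.
Plugging p_{Streamly} into Vidio's best response: p_{Vidio} = 79/3 + (1/3)(91/3 + (1/3)p_{Vidio}) ⇒ (8/9)p_{Vidio} = 328/9, so p_{Vidio} = 41.
Then p_{Streamly} = 91/3 + (1/3)·41 = 44.
q_{Vidio} = 128 − 3·41 + 2·44 = 93.
Profit = (41 − 10)·93 = 2883.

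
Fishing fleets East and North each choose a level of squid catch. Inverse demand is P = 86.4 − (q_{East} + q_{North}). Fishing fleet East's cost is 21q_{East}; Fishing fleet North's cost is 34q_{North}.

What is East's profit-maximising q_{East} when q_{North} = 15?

25.2

Fishing fleet East's profit: π = q_{East}(86.4 − (q_{East} + q_{North})) − 21q_{East}.
∂π/∂q_{East} = 65.4 − 2q_{East} − q_{North} = 0, so q_{East} = 32.7 − 0.5q_{North}.
At q_{North} = 15: q_{East} = 32.7 − 0.5·15 = 25.2.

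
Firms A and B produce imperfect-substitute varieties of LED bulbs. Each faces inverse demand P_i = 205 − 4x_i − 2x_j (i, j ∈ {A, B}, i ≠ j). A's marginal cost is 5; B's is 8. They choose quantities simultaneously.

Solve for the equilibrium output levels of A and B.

Firm A's profit: π = x_A(205 − 4x_A − 2x_B) − 5x_A.
∂π/∂x_A = 200 − 8x_A − 2x_B = 0 ⇒ x_A = 25 − 0.25x_B.
Similarly x_B = 24.625 − 0.25x_A.
Solving the two reaction functions simultaneously: (1 − (−0.25)(−0.25))x_A = 25 − 0.25·24.625, so 0.9375x_A = 603/32 and x_A = 20.1.
Then x_B = 24.625 − 0.25·20.1 = 19.6.

20.1, 19.6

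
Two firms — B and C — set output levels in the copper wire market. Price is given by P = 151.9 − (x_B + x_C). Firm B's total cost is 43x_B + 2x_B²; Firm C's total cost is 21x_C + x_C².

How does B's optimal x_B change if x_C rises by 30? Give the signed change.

Firm B's profit: π = x_B(151.9 − (x_B + x_C)) − 43x_B − 2x_B².
∂π/∂x_B = 108.9 − 6x_B − x_C = 0, so x_B = 18.15 − (1/6)x_C.
The reaction-function slope is −1/6, so a 30-unit rise in x_C moves x_B by −1/6 × 30 = −5. B's best response falls — the actions are strategic substitutes.

-5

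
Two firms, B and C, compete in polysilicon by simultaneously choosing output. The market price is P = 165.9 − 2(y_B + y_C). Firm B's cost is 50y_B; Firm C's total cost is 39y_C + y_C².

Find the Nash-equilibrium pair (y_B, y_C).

Firm B's profit: π = y_B(165.9 − 2(y_B + y_C)) − 50y_B.
∂π/∂y_B = 115.9 − 4y_B − 2y_C = 0, so y_B = 28.975 − 0.5y_C.
For C: ∂π/∂y_C = 126.9 − 6y_C − 2y_B = 0 ⇒ y_C = 21.15 − (1/3)y_B.
Substituting the second reaction function into the first: y_B = 28.975 − 0.5(21.15 − (1/3)y_B), which gives (5/6)y_B = 18.4 ⇒ y_B = 22.08.
Then y_C = 21.15 − (1/3)·22.08 = 13.79.

22.08, 13.79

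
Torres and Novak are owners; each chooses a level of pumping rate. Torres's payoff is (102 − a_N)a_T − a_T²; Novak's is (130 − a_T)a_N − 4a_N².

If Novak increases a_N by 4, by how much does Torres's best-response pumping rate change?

-2

Expanding Torres's payoff: 102a_T − a_Na_T − a_T².
∂π/∂a_T = 102 − a_N − 2a_T = 0, so a_T = 51 − 0.5a_N.
The reaction-function slope is −0.5, so a 4-unit rise in a_N moves a_T by −0.5 × 4 = −2. Torres's best response falls — the actions are strategic substitutes.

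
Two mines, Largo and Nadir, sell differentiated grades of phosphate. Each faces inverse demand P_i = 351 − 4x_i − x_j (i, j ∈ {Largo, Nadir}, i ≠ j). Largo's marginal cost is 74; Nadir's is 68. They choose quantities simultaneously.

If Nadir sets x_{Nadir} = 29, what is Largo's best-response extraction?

Mine Largo's profit: π = x_{Largo}(351 − 4x_{Largo} − x_{Nadir}) − 74x_{Largo}.
∂π/∂x_{Largo} = 277 − 8x_{Largo} − x_{Nadir} = 0 ⇒ x_{Largo} = 34.625 − 0.125x_{Nadir}.
At x_{Nadir} = 29: x_{Largo} = 34.625 − 0.125·29 = 31.

31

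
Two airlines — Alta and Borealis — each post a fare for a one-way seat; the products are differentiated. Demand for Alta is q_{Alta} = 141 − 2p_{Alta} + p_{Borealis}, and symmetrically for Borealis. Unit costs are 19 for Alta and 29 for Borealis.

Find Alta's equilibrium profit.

Alta's profit: π = (p_{Alta} − 19)(141 − 2p_{Alta} + p_{Borealis}).
∂π/∂p_{Alta} = 179 − 4p_{Alta} + p_{Borealis} = 0 ⇒ p_{Alta} = 44.75 + 0.25p_{Borealis}.
Similarly p_{Borealis} = 49.75 + 0.25p_{Alta}.
Solving the two reaction functions simultaneously: (1 − (0.25)(0.25))p_{Alta} = 44.75 + 0.25·49.75, so 0.9375p_{Alta} = 57.1875 and p_{Alta} = 61.
Then p_{Borealis} = 49.75 + 0.25·61 = 65.
q_{Alta} = 141 − 2·61 + 65 = 84.
Profit = (61 − 19)·84 = 3528.

3528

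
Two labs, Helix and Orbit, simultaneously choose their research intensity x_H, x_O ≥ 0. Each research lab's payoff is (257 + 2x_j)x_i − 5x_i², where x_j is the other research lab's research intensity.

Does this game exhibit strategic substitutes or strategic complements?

strategic complements

Helix's payoff is (257 + 2x_O)x_H − 5x_H².
∂π/∂x_H = 257 + 2x_O − 10x_H = 0, so x_H = 25.7 + 0.2x_O.
The best-response slope dx_H/dx_O = 0.2 > 0: the reaction function is upward-sloping, so the choices are strategic complements.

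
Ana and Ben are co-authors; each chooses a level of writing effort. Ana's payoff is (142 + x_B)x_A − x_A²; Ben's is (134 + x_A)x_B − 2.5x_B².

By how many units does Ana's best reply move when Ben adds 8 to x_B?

Expanding Ana's payoff: 142x_A + x_Bx_A − x_A².
∂π/∂x_A = 142 + x_B − 2x_A = 0, so x_A = 71 + 0.5x_B.
The reaction-function slope is 0.5, so an 8-unit rise in x_B moves x_A by 0.5 × 8 = 4. Ana's best response rises — the actions are strategic complements.

4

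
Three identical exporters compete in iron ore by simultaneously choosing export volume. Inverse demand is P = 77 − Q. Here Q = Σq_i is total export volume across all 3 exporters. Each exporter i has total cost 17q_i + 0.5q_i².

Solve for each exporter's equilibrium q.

A representative exporter's profit is π_i = q_i(77 − Q) − 17q_i − 0.5q_i², with Q = q_i + Σ_{j≠i} q_j.
First-order condition: 60 − 3q_i − Σ_{j≠i} q_j = 0.
With identical exporters, set every q_j = q: then 60 − 3q − 2q = 0, i.e. q = 60/5 = 12.

12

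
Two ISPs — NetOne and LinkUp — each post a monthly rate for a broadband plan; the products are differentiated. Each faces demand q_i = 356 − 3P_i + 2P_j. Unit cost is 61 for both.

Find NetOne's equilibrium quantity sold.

NetOne's profit: π = (P_{NetOne} − 61)(356 − 3P_{NetOne} + 2P_{LinkUp}).
∂π/∂P_{NetOne} = 539 − 6P_{NetOne} + 2P_{LinkUp} = 0 ⇒ P_{NetOne} = 539/6 + (1/3)P_{LinkUp}.
Setting P_{NetOne} = P_{LinkUp} in the reaction function: P_{NetOne} = 539/6 + (1/3)P_{NetOne}, so P_{NetOne} = (539/6) / (2/3) = 134.75.
q_{NetOne} = 356 − 3·134.75 + 2·134.75 = 221.25.

221.25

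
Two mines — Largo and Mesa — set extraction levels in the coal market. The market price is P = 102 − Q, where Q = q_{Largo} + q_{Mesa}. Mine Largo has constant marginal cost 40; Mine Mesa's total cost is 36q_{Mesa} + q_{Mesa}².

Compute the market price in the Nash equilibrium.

Mine Largo's profit: π = q_{Largo}(102 − (q_{Largo} + q_{Mesa})) − 40q_{Largo}.
∂π/∂q_{Largo} = 62 − 2q_{Largo} − q_{Mesa} = 0, so q_{Largo} = 31 − 0.5q_{Mesa}.
For Mesa: ∂π/∂q_{Mesa} = 66 − 4q_{Mesa} − q_{Largo} = 0 ⇒ q_{Mesa} = 16.5 − 0.25q_{Largo}.
Substituting the second reaction function into the first: q_{Largo} = 31 − 0.5(16.5 − 0.25q_{Largo}), which gives 0.875q_{Largo} = 22.75 ⇒ q_{Largo} = 26.
Then q_{Mesa} = 16.5 − 0.25·26 = 10.
Equilibrium price: P = 102 − 36 = 66.

66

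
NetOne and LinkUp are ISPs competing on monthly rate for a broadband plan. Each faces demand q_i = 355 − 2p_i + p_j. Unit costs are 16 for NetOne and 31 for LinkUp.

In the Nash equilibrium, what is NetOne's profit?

NetOne's profit: π = (p_{NetOne} − 16)(355 − 2p_{NetOne} + p_{LinkUp}).
∂π/∂p_{NetOne} = 387 − 4p_{NetOne} + p_{LinkUp} = 0 ⇒ p_{NetOne} = 96.75 + 0.25p_{LinkUp}.
Similarly p_{LinkUp} = 104.25 + 0.25p_{NetOne}.
Plugging p_{LinkUp} into NetOne's best response: p_{NetOne} = 96.75 + 0.25(104.25 + 0.25p_{NetOne}) ⇒ 0.9375p_{NetOne} = 122.8125, so p_{NetOne} = 131.
Then p_{LinkUp} = 104.25 + 0.25·131 = 137.
q_{NetOne} = 355 − 2·131 + 137 = 230.
Profit = (131 − 16)·230 = 26450.

26450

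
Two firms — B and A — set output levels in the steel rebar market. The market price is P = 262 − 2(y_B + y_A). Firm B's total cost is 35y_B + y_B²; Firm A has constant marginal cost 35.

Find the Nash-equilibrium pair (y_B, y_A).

Firm B's profit: π = y_B(262 − 2(y_B + y_A)) − 35y_B − y_B².
∂π/∂y_B = 227 − 6y_B − 2y_A = 0, so y_B = 227/6 − (1/3)y_A.
For A: ∂π/∂y_A = 227 − 4y_A − 2y_B = 0 ⇒ y_A = 56.75 − 0.5y_B.
Substituting the second reaction function into the first: y_B = 227/6 − (1/3)(56.75 − 0.5y_B), which gives (5/6)y_B = 227/12 ⇒ y_B = 22.7.
Then y_A = 56.75 − 0.5·22.7 = 45.4.

22.7, 45.4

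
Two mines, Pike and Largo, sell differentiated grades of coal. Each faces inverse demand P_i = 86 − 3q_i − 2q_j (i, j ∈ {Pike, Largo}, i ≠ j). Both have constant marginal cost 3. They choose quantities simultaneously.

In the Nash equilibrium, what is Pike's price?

34.125

Mine Pike's profit: π = q_{Pike}(86 − 3q_{Pike} − 2q_{Largo}) − 3q_{Pike}.
∂π/∂q_{Pike} = 83 − 6q_{Pike} − 2q_{Largo} = 0 ⇒ q_{Pike} = 83/6 − (1/3)q_{Largo}.
By symmetry q_{Largo} = q_{Pike}; substituting into the reaction function, (4/3)q_{Pike} = 83/6 and q_{Pike} = 10.375.
P_{Pike} = 86 − 3·10.375 − 2·10.375 = 34.125.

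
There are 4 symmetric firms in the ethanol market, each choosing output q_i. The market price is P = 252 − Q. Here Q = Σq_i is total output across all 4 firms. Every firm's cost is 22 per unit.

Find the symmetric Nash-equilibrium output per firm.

A representative firm's profit is π_i = q_i(252 − Q) − 22q_i, with Q = q_i + Σ_{j≠i} q_j.
First-order condition: 230 − 2q_i − Σ_{j≠i} q_j = 0.
Imposing symmetry (q_j = q for all j) turns Σ_{j≠i} q_j into 3q, so 230 = 5q and q = 46.

46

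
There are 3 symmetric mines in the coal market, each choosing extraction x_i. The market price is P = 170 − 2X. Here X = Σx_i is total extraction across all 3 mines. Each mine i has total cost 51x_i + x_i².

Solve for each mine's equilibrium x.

11.9

A representative mine's profit is π_i = x_i(170 − 2X) − 51x_i − x_i², with X = x_i + Σ_{j≠i} x_j.
First-order condition: 119 − 6x_i − 2Σ_{j≠i} x_j = 0.
With identical mines, set every x_j = x: then 119 − 6x − 4x = 0, i.e. x = 119/10 = 11.9.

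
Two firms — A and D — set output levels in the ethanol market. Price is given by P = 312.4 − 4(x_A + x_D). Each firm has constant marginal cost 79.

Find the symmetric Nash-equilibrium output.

Firm A's profit: π = x_A(312.4 − 4(x_A + x_D)) − 79x_A.
∂π/∂x_A = 233.4 − 8x_A − 4x_D = 0, so x_A = 29.175 − 0.5x_D.
The game is symmetric, so in equilibrium x_D = x_A: the reaction function gives 1.5x_A = 29.175, hence x_A = 19.45.

19.45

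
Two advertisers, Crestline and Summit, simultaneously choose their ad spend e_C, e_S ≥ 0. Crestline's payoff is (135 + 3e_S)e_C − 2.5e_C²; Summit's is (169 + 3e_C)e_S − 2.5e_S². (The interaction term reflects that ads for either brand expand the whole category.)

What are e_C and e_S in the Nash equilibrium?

73.875, 78.125

Expanding Crestline's payoff: 135e_C + 3e_Se_C − 2.5e_C².
∂π/∂e_C = 135 + 3e_S − 5e_C = 0, so e_C = 27 + 0.6e_S.
Likewise for Summit: e_S = 33.8 + 0.6e_C.
Substituting the second reaction function into the first: e_C = 27 + 0.6(33.8 + 0.6e_C), which gives 0.64e_C = 47.28 ⇒ e_C = 73.875.
Then e_S = 33.8 + 0.6·73.875 = 78.125.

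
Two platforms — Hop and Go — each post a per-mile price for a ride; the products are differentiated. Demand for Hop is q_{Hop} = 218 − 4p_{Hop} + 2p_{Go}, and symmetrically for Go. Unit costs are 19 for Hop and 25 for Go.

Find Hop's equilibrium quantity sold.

123.2

Hop's profit: π = (p_{Hop} − 19)(218 − 4p_{Hop} + 2p_{Go}).
∂π/∂p_{Hop} = 294 − 8p_{Hop} + 2p_{Go} = 0 ⇒ p_{Hop} = 36.75 + 0.25p_{Go}.
Similarly p_{Go} = 39.75 + 0.25p_{Hop}.
Plugging p_{Go} into Hop's best response: p_{Hop} = 36.75 + 0.25(39.75 + 0.25p_{Hop}) ⇒ 0.9375p_{Hop} = 46.6875, so p_{Hop} = 49.8.
Then p_{Go} = 39.75 + 0.25·49.8 = 52.2.
q_{Hop} = 218 − 4·49.8 + 2·52.2 = 123.2.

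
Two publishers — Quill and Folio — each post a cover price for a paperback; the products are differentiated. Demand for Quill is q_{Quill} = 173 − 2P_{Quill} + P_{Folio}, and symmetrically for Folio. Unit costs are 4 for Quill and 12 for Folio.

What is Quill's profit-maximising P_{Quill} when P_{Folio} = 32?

53.25

Quill's profit: π = (P_{Quill} − 4)(173 − 2P_{Quill} + P_{Folio}).
∂π/∂P_{Quill} = 181 − 4P_{Quill} + P_{Folio} = 0 ⇒ P_{Quill} = 45.25 + 0.25P_{Folio}.
At P_{Folio} = 32: P_{Quill} = 45.25 + 0.25·32 = 53.25.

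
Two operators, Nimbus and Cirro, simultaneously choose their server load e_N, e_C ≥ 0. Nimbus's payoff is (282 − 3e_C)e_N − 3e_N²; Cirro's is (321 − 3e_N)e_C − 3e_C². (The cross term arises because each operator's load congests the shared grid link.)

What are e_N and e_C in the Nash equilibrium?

Expanding Nimbus's payoff: 282e_N − 3e_Ce_N − 3e_N².
∂π/∂e_N = 282 − 3e_C − 6e_N = 0, so e_N = 47 − 0.5e_C.
Likewise for Cirro: e_C = 53.5 − 0.5e_N.
Substituting the second reaction function into the first: e_N = 47 − 0.5(53.5 − 0.5e_N), which gives 0.75e_N = 20.25 ⇒ e_N = 27.
Then e_C = 53.5 − 0.5·27 = 40.

27, 40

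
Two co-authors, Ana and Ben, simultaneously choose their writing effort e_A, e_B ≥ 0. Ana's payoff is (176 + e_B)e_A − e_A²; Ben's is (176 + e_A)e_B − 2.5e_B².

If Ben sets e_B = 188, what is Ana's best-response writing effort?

182

Expanding Ana's payoff: 176e_A + e_Be_A − e_A².
∂π/∂e_A = 176 + e_B − 2e_A = 0, so e_A = 88 + 0.5e_B.
At e_B = 188: e_A = 88 + 0.5·188 = 182.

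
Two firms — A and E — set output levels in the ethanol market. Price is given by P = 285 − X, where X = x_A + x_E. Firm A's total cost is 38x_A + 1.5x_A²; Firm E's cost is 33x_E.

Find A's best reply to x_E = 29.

43.6

Firm A's profit: π = x_A(285 − (x_A + x_E)) − 38x_A − 1.5x_A².
∂π/∂x_A = 247 − 5x_A − x_E = 0, so x_A = 49.4 − 0.2x_E.
At x_E = 29: x_A = 49.4 − 0.2·29 = 43.6.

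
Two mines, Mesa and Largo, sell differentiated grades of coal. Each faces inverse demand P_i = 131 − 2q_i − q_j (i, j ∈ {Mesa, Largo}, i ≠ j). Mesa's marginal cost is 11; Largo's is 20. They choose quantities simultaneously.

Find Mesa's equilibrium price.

Mine Mesa's profit: π = q_{Mesa}(131 − 2q_{Mesa} − q_{Largo}) − 11q_{Mesa}.
∂π/∂q_{Mesa} = 120 − 4q_{Mesa} − q_{Largo} = 0 ⇒ q_{Mesa} = 30 − 0.25q_{Largo}.
Similarly q_{Largo} = 27.75 − 0.25q_{Mesa}.
Solving the two reaction functions simultaneously: (1 − (−0.25)(−0.25))q_{Mesa} = 30 − 0.25·27.75, so 0.9375q_{Mesa} = 23.0625 and q_{Mesa} = 24.6.
Then q_{Largo} = 27.75 − 0.25·24.6 = 21.6.
P_{Mesa} = 131 − 2·24.6 − 21.6 = 60.2.

60.2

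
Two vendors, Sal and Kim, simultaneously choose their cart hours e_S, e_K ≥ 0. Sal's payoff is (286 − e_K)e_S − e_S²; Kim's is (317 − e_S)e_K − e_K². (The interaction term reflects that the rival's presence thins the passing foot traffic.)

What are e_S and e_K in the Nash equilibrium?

85, 116

Expanding Sal's payoff: 286e_S − e_Ke_S − e_S².
∂π/∂e_S = 286 − e_K − 2e_S = 0, so e_S = 143 − 0.5e_K.
Likewise for Kim: e_K = 158.5 − 0.5e_S.
Plugging e_K into Sal's best response: e_S = 143 − 0.5(158.5 − 0.5e_S) ⇒ 0.75e_S = 63.75, so e_S = 85.
Then e_K = 158.5 − 0.5·85 = 116.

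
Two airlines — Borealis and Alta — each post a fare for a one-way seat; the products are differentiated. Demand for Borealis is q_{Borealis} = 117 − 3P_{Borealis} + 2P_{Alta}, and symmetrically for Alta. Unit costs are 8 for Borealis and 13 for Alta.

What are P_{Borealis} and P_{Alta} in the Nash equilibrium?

36.1875, 38.0625

Borealis's profit: π = (P_{Borealis} − 8)(117 − 3P_{Borealis} + 2P_{Alta}).
∂π/∂P_{Borealis} = 141 − 6P_{Borealis} + 2P_{Alta} = 0 ⇒ P_{Borealis} = 23.5 + (1/3)P_{Alta}.
Similarly P_{Alta} = 26 + (1/3)P_{Borealis}.
Substituting the second reaction function into the first: P_{Borealis} = 23.5 + (1/3)(26 + (1/3)P_{Borealis}), which gives (8/9)P_{Borealis} = 193/6 ⇒ P_{Borealis} = 36.1875.
Then P_{Alta} = 26 + (1/3)·36.1875 = 38.0625.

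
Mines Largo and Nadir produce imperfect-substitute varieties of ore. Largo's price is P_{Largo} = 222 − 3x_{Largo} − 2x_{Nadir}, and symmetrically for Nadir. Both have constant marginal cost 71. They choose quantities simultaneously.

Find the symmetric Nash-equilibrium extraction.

Mine Largo's profit: π = x_{Largo}(222 − 3x_{Largo} − 2x_{Nadir}) − 71x_{Largo}.
∂π/∂x_{Largo} = 151 − 6x_{Largo} − 2x_{Nadir} = 0 ⇒ x_{Largo} = 151/6 − (1/3)x_{Nadir}.
The game is symmetric, so in equilibrium x_{Nadir} = x_{Largo}: the reaction function gives (4/3)x_{Largo} = 151/6, hence x_{Largo} = 18.875.

18.875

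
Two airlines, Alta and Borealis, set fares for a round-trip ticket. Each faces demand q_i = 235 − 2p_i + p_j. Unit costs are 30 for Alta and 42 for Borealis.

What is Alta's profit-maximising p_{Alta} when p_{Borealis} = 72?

Alta's profit: π = (p_{Alta} − 30)(235 − 2p_{Alta} + p_{Borealis}).
∂π/∂p_{Alta} = 295 − 4p_{Alta} + p_{Borealis} = 0 ⇒ p_{Alta} = 73.75 + 0.25p_{Borealis}.
At p_{Borealis} = 72: p_{Alta} = 73.75 + 0.25·72 = 91.75.

91.75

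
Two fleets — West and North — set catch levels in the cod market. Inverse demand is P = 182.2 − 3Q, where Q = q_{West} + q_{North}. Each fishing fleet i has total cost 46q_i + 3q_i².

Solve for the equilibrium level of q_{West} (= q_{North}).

9.08

Fishing fleet West's profit: π = q_{West}(182.2 − 3(q_{West} + q_{North})) − 46q_{West} − 3q_{West}².
∂π/∂q_{West} = 136.2 − 12q_{West} − 3q_{North} = 0, so q_{West} = 11.35 − 0.25q_{North}.
By symmetry q_{North} = q_{West}; substituting into the reaction function, 1.25q_{West} = 11.35 and q_{West} = 9.08.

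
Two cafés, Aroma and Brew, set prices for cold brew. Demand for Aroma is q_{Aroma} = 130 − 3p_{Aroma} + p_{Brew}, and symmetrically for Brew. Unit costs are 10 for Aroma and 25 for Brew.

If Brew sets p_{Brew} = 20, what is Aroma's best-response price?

30

Aroma's profit: π = (p_{Aroma} − 10)(130 − 3p_{Aroma} + p_{Brew}).
∂π/∂p_{Aroma} = 160 − 6p_{Aroma} + p_{Brew} = 0 ⇒ p_{Aroma} = 80/3 + (1/6)p_{Brew}.
At p_{Brew} = 20: p_{Aroma} = 80/3 + (1/6)·20 = 30.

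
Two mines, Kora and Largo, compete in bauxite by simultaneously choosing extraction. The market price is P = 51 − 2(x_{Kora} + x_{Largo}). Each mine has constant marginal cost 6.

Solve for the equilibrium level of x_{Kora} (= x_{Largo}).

7.5

Mine Kora's profit: π = x_{Kora}(51 − 2(x_{Kora} + x_{Largo})) − 6x_{Kora}.
∂π/∂x_{Kora} = 45 − 4x_{Kora} − 2x_{Largo} = 0, so x_{Kora} = 11.25 − 0.5x_{Largo}.
The game is symmetric, so in equilibrium x_{Largo} = x_{Kora}: the reaction function gives 1.5x_{Kora} = 11.25, hence x_{Kora} = 7.5.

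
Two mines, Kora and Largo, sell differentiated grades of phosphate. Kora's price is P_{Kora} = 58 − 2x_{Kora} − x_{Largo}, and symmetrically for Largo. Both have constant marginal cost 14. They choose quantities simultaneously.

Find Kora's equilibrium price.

31.6

Mine Kora's profit: π = x_{Kora}(58 − 2x_{Kora} − x_{Largo}) − 14x_{Kora}.
∂π/∂x_{Kora} = 44 − 4x_{Kora} − x_{Largo} = 0 ⇒ x_{Kora} = 11 − 0.25x_{Largo}.
By symmetry x_{Largo} = x_{Kora}; substituting into the reaction function, 1.25x_{Kora} = 11 and x_{Kora} = 8.8.
P_{Kora} = 58 − 2·8.8 − 8.8 = 31.6.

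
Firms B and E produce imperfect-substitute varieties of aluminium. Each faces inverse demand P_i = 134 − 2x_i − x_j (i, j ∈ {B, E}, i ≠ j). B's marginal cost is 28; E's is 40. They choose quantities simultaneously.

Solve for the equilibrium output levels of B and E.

Firm B's profit: π = x_B(134 − 2x_B − x_E) − 28x_B.
∂π/∂x_B = 106 − 4x_B − x_E = 0 ⇒ x_B = 26.5 − 0.25x_E.
Similarly x_E = 23.5 − 0.25x_B.
Plugging x_E into B's best response: x_B = 26.5 − 0.25(23.5 − 0.25x_B) ⇒ 0.9375x_B = 20.625, so x_B = 22.
Then x_E = 23.5 − 0.25·22 = 18.

22, 18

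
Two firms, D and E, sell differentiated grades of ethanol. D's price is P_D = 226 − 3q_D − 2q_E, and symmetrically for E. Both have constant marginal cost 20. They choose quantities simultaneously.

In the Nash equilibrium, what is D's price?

Firm D's profit: π = q_D(226 − 3q_D − 2q_E) − 20q_D.
∂π/∂q_D = 206 − 6q_D − 2q_E = 0 ⇒ q_D = 103/3 − (1/3)q_E.
Setting q_D = q_E in the reaction function: q_D = 103/3 − (1/3)q_D, so q_D = (103/3) / (4/3) = 25.75.
P_D = 226 − 3·25.75 − 2·25.75 = 97.25.

97.25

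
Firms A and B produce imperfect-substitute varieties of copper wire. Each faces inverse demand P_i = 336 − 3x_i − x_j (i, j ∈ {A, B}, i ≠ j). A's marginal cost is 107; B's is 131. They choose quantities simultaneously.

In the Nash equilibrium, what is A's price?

Firm A's profit: π = x_A(336 − 3x_A − x_B) − 107x_A.
∂π/∂x_A = 229 − 6x_A − x_B = 0 ⇒ x_A = 229/6 − (1/6)x_B.
Similarly x_B = 205/6 − (1/6)x_A.
Plugging x_B into A's best response: x_A = 229/6 − (1/6)(205/6 − (1/6)x_A) ⇒ (35/36)x_A = 1169/36, so x_A = 33.4.
Then x_B = 205/6 − (1/6)·33.4 = 28.6.
P_A = 336 − 3·33.4 − 28.6 = 207.2.

207.2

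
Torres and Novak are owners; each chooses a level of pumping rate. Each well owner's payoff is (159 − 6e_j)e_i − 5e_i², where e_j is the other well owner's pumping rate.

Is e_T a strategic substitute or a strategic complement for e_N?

Torres's payoff is (159 − 6e_N)e_T − 5e_T².
∂π/∂e_T = 159 − 6e_N − 10e_T = 0, so e_T = 15.9 − 0.6e_N.
The best-response slope de_T/de_N = −0.6 < 0: the reaction function is downward-sloping, so the choices are strategic substitutes.

strategic substitutes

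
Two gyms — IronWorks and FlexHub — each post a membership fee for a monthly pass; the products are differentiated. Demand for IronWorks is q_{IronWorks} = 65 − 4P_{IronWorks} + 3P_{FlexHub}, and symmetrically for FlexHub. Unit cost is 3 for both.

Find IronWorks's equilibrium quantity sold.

IronWorks's profit: π = (P_{IronWorks} − 3)(65 − 4P_{IronWorks} + 3P_{FlexHub}).
∂π/∂P_{IronWorks} = 77 − 8P_{IronWorks} + 3P_{FlexHub} = 0 ⇒ P_{IronWorks} = 9.625 + 0.375P_{FlexHub}.
By symmetry P_{FlexHub} = P_{IronWorks}; substituting into the reaction function, 0.625P_{IronWorks} = 9.625 and P_{IronWorks} = 15.4.
q_{IronWorks} = 65 − 4·15.4 + 3·15.4 = 49.6.

49.6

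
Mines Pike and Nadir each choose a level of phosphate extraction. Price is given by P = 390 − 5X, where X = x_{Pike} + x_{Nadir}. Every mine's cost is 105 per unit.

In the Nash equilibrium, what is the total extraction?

Mine Pike's profit: π = x_{Pike}(390 − 5(x_{Pike} + x_{Nadir})) − 105x_{Pike}.
∂π/∂x_{Pike} = 285 − 10x_{Pike} − 5x_{Nadir} = 0, so x_{Pike} = 28.5 − 0.5x_{Nadir}.
The game is symmetric, so in equilibrium x_{Nadir} = x_{Pike}: the reaction function gives 1.5x_{Pike} = 28.5, hence x_{Pike} = 19.
Total extraction: 19 + 19 = 38.

38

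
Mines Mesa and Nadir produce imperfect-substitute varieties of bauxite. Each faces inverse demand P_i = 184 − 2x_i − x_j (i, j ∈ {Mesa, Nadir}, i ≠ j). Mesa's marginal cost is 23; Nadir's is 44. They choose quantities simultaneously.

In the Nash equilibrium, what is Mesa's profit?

Mine Mesa's profit: π = x_{Mesa}(184 − 2x_{Mesa} − x_{Nadir}) − 23x_{Mesa}.
∂π/∂x_{Mesa} = 161 − 4x_{Mesa} − x_{Nadir} = 0 ⇒ x_{Mesa} = 40.25 − 0.25x_{Nadir}.
Similarly x_{Nadir} = 35 − 0.25x_{Mesa}.
Plugging x_{Nadir} into Mesa's best response: x_{Mesa} = 40.25 − 0.25(35 − 0.25x_{Mesa}) ⇒ 0.9375x_{Mesa} = 31.5, so x_{Mesa} = 33.6.
Then x_{Nadir} = 35 − 0.25·33.6 = 26.6.
P_{Mesa} = 184 − 2·33.6 − 26.6 = 90.2.
Profit = (90.2 − 23)·33.6 = 2257.92.

2257.92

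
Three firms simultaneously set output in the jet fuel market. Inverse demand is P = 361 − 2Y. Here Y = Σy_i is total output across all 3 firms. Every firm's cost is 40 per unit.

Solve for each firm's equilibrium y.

40.125

A representative firm's profit is π_i = y_i(361 − 2Y) − 40y_i, with Y = y_i + Σ_{j≠i} y_j.
First-order condition: 321 − 4y_i − 2Σ_{j≠i} y_j = 0.
Imposing symmetry (y_j = y for all j) turns Σ_{j≠i} y_j into 2y, so 321 = 8y and y = 40.125.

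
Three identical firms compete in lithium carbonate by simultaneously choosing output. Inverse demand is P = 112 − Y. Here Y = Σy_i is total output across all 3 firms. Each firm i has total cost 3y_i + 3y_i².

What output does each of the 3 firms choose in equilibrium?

A representative firm's profit is π_i = y_i(112 − Y) − 3y_i − 3y_i², with Y = y_i + Σ_{j≠i} y_j.
First-order condition: 109 − 8y_i − Σ_{j≠i} y_j = 0.
Imposing symmetry (y_j = y for all j) turns Σ_{j≠i} y_j into 2y, so 109 = 10y and y = 10.9.

10.9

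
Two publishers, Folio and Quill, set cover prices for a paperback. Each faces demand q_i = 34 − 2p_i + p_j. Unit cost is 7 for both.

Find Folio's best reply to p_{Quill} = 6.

Folio's profit: π = (p_{Folio} − 7)(34 − 2p_{Folio} + p_{Quill}).
∂π/∂p_{Folio} = 48 − 4p_{Folio} + p_{Quill} = 0 ⇒ p_{Folio} = 12 + 0.25p_{Quill}.
At p_{Quill} = 6: p_{Folio} = 12 + 0.25·6 = 13.5.

13.5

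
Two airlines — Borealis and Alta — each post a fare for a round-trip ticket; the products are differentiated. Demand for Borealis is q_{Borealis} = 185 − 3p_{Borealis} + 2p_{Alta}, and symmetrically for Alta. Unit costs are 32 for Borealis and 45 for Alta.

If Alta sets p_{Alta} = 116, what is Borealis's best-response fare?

85.5

Borealis's profit: π = (p_{Borealis} − 32)(185 − 3p_{Borealis} + 2p_{Alta}).
∂π/∂p_{Borealis} = 281 − 6p_{Borealis} + 2p_{Alta} = 0 ⇒ p_{Borealis} = 281/6 + (1/3)p_{Alta}.
At p_{Alta} = 116: p_{Borealis} = 281/6 + (1/3)·116 = 85.5.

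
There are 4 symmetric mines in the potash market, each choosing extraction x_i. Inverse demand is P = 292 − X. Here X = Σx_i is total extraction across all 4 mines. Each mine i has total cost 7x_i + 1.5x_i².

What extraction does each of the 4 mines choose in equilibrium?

A representative mine's profit is π_i = x_i(292 − X) − 7x_i − 1.5x_i², with X = x_i + Σ_{j≠i} x_j.
First-order condition: 285 − 5x_i − Σ_{j≠i} x_j = 0.
Imposing symmetry (x_j = x for all j) turns Σ_{j≠i} x_j into 3x, so 285 = 8x and x = 35.625.

35.625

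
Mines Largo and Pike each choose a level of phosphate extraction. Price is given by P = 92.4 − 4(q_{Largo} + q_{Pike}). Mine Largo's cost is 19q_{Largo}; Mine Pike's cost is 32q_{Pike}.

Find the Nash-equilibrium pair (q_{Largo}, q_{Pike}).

Mine Largo's profit: π = q_{Largo}(92.4 − 4(q_{Largo} + q_{Pike})) − 19q_{Largo}.
∂π/∂q_{Largo} = 73.4 − 8q_{Largo} − 4q_{Pike} = 0, so q_{Largo} = 9.175 − 0.5q_{Pike}.
By the same steps for Pike: q_{Pike} = 7.55 − 0.5q_{Largo}.
Solving the two reaction functions simultaneously: (1 − (−0.5)(−0.5))q_{Largo} = 9.175 − 0.5·7.55, so 0.75q_{Largo} = 5.4 and q_{Largo} = 7.2.
Then q_{Pike} = 7.55 − 0.5·7.2 = 3.95.

7.2, 3.95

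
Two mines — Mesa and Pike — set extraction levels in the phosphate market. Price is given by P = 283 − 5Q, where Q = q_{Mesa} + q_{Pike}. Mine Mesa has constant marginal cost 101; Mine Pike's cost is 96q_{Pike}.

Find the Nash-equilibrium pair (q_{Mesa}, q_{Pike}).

Mine Mesa's profit: π = q_{Mesa}(283 − 5(q_{Mesa} + q_{Pike})) − 101q_{Mesa}.
∂π/∂q_{Mesa} = 182 − 10q_{Mesa} − 5q_{Pike} = 0, so q_{Mesa} = 18.2 − 0.5q_{Pike}.
By the same steps for Pike: q_{Pike} = 18.7 − 0.5q_{Mesa}.
Solving the two reaction functions simultaneously: (1 − (−0.5)(−0.5))q_{Mesa} = 18.2 − 0.5·18.7, so 0.75q_{Mesa} = 8.85 and q_{Mesa} = 11.8.
Then q_{Pike} = 18.7 − 0.5·11.8 = 12.8.

11.8, 12.8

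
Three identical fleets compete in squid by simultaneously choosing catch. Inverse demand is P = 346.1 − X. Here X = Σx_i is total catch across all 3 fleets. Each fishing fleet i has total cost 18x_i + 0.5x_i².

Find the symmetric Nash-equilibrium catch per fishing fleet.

A representative fishing fleet's profit is π_i = x_i(346.1 − X) − 18x_i − 0.5x_i², with X = x_i + Σ_{j≠i} x_j.
First-order condition: 328.1 − 3x_i − Σ_{j≠i} x_j = 0.
Imposing symmetry (x_j = x for all j) turns Σ_{j≠i} x_j into 2x, so 328.1 = 5x and x = 65.62.

65.62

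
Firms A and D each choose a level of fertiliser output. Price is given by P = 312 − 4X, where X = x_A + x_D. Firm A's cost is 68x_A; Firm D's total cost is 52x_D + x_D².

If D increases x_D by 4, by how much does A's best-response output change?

-2

Firm A's profit: π = x_A(312 − 4(x_A + x_D)) − 68x_A.
∂π/∂x_A = 244 − 8x_A − 4x_D = 0, so x_A = 30.5 − 0.5x_D.
The reaction-function slope is −0.5, so a 4-unit rise in x_D moves x_A by −0.5 × 4 = −2. A's best response falls — the actions are strategic substitutes.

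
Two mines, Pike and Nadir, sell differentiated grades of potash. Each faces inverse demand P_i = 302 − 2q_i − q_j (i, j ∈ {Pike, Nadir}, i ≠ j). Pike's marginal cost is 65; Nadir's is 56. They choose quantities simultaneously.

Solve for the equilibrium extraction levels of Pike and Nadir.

Mine Pike's profit: π = q_{Pike}(302 − 2q_{Pike} − q_{Nadir}) − 65q_{Pike}.
∂π/∂q_{Pike} = 237 − 4q_{Pike} − q_{Nadir} = 0 ⇒ q_{Pike} = 59.25 − 0.25q_{Nadir}.
Similarly q_{Nadir} = 61.5 − 0.25q_{Pike}.
Solving the two reaction functions simultaneously: (1 − (−0.25)(−0.25))q_{Pike} = 59.25 − 0.25·61.5, so 0.9375q_{Pike} = 43.875 and q_{Pike} = 46.8.
Then q_{Nadir} = 61.5 − 0.25·46.8 = 49.8.

46.8, 49.8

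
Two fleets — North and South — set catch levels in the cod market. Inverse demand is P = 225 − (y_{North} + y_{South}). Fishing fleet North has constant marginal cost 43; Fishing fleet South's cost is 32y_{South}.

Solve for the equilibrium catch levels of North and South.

Fishing fleet North's profit: π = y_{North}(225 − (y_{North} + y_{South})) − 43y_{North}.
∂π/∂y_{North} = 182 − 2y_{North} − y_{South} = 0, so y_{North} = 91 − 0.5y_{South}.
By the same steps for South: y_{South} = 96.5 − 0.5y_{North}.
Substituting the second reaction function into the first: y_{North} = 91 − 0.5(96.5 − 0.5y_{North}), which gives 0.75y_{North} = 42.75 ⇒ y_{North} = 57.
Then y_{South} = 96.5 − 0.5·57 = 68.

57, 68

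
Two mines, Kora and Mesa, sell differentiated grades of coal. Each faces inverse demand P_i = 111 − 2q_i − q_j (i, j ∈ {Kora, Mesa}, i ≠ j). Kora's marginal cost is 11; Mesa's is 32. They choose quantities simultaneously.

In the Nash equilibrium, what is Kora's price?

Mine Kora's profit: π = q_{Kora}(111 − 2q_{Kora} − q_{Mesa}) − 11q_{Kora}.
∂π/∂q_{Kora} = 100 − 4q_{Kora} − q_{Mesa} = 0 ⇒ q_{Kora} = 25 − 0.25q_{Mesa}.
Similarly q_{Mesa} = 19.75 − 0.25q_{Kora}.
Substituting the second reaction function into the first: q_{Kora} = 25 − 0.25(19.75 − 0.25q_{Kora}), which gives 0.9375q_{Kora} = 20.0625 ⇒ q_{Kora} = 21.4.
Then q_{Mesa} = 19.75 − 0.25·21.4 = 14.4.
P_{Kora} = 111 − 2·21.4 − 14.4 = 53.8.

53.8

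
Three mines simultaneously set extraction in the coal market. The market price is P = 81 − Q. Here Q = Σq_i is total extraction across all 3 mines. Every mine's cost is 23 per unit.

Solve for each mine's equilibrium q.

A representative mine's profit is π_i = q_i(81 − Q) − 23q_i, with Q = q_i + Σ_{j≠i} q_j.
First-order condition: 58 − 2q_i − Σ_{j≠i} q_j = 0.
With identical mines, set every q_j = q: then 58 − 2q − 2q = 0, i.e. q = 58/4 = 14.5.

14.5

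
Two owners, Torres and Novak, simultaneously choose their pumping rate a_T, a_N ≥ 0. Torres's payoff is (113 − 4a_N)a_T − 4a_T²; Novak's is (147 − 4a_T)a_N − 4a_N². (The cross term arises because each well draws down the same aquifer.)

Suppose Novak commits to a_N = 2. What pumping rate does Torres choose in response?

Expanding Torres's payoff: 113a_T − 4a_Na_T − 4a_T².
∂π/∂a_T = 113 − 4a_N − 8a_T = 0, so a_T = 14.125 − 0.5a_N.
At a_N = 2: a_T = 14.125 − 0.5·2 = 13.125.

13.125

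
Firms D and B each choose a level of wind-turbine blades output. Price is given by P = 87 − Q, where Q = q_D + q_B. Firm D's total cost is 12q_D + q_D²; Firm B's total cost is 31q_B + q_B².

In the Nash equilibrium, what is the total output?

Firm D's profit: π = q_D(87 − (q_D + q_B)) − 12q_D − q_D².
∂π/∂q_D = 75 − 4q_D − q_B = 0, so q_D = 18.75 − 0.25q_B.
By the same steps for B: q_B = 14 − 0.25q_D.
Substituting the second reaction function into the first: q_D = 18.75 − 0.25(14 − 0.25q_D), which gives 0.9375q_D = 15.25 ⇒ q_D = 244/15.
Then q_B = 14 − 0.25·(244/15) = 149/15.
Total output: 244/15 + 149/15 = 26.2.

26.2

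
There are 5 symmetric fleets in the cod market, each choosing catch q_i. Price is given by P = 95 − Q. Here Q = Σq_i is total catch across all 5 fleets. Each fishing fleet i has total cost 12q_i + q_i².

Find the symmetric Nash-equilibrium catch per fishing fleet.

A representative fishing fleet's profit is π_i = q_i(95 − Q) − 12q_i − q_i², with Q = q_i + Σ_{j≠i} q_j.
First-order condition: 83 − 4q_i − Σ_{j≠i} q_j = 0.
With identical fishing fleets, set every q_j = q: then 83 − 4q − 4q = 0, i.e. q = 83/8 = 10.375.

10.375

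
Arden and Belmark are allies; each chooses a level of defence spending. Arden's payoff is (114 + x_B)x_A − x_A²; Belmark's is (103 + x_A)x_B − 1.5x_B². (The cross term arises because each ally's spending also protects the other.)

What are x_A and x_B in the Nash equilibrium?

Expanding Arden's payoff: 114x_A + x_Bx_A − x_A².
∂π/∂x_A = 114 + x_B − 2x_A = 0, so x_A = 57 + 0.5x_B.
Likewise for Belmark: x_B = 103/3 + (1/3)x_A.
Plugging x_B into Arden's best response: x_A = 57 + 0.5(103/3 + (1/3)x_A) ⇒ (5/6)x_A = 445/6, so x_A = 89.
Then x_B = 103/3 + (1/3)·89 = 64.

89, 64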